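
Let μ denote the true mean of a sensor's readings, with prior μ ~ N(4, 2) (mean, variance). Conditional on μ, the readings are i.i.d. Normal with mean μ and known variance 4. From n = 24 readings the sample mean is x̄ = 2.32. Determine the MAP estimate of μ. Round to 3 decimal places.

μ̂_MAP = 2.449

n = 24, x̄ = 2.32.
For a Normal prior and Normal likelihood with known variance, the posterior is Normal; its mode equals its mean, the precision-weighted average.
Prior precision 1/σ₀² = 1/2 = 0.5; data precision n/σ² = 24/4 = 6.
μ̂ = (0.5·4 + 6·2.32) / (0.5 + 6) = 15.92/6.5 = 796/325 ≈ 2.449.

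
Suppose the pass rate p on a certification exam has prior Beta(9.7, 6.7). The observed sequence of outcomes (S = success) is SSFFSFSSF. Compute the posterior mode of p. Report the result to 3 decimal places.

p̂_MAP = 0.585

Prior: Beta(9.7, 6.7).
Data: 5 successes in 9 trials (from the sequence). The binomial likelihood contributes p^5(1−p)^4, so the posterior is Beta(9.7+5, 6.7+4) = Beta(14.7, 10.7).
For Beta(a, b) with a, b > 1 the mode is (a−1)/(a+b−2) = 13.7/23.4 ≈ 0.585.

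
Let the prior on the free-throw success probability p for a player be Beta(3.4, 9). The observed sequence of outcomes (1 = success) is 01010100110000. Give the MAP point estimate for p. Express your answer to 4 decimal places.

p̂_MAP = 0.3033

Prior: Beta(3.4, 9).
Data: 5 successes in 14 trials (from the sequence). The binomial likelihood contributes p^5(1−p)^9, so the posterior is Beta(3.4+5, 9+9) = Beta(8.4, 18).
For Beta(a, b) with a, b > 1 the mode is (a−1)/(a+b−2) = 7.4/24.4 ≈ 0.3033.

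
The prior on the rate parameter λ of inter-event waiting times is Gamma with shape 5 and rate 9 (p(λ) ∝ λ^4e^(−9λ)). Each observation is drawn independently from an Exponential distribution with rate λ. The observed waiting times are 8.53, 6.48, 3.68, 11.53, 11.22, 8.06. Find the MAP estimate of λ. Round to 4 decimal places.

λ̂_MAP = 0.1709

The Exponential(rate=λ) likelihood is ∝ λ^n e^(−λΣtᵢ). Here n = 6 and Σtᵢ = 8.53 + 6.48 + 3.68 + 11.53 + 11.22 + 8.06 = 49.50.
Posterior ∝ λ^4e^(−9λ) · λ^6e^(−49.50λ) = λ^10e^(−58.50λ), i.e. Gamma(11, 58.50).
Mode = (a−1)/b = 10/58.50 ≈ 0.1709.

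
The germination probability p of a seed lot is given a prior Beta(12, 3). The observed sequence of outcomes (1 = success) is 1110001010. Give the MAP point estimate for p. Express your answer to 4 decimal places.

Prior: Beta(12, 3).
Data: 5 successes in 10 trials (from the sequence). The binomial likelihood contributes p^5(1−p)^5, so the posterior is Beta(12+5, 3+5) = Beta(17, 8).
For Beta(a, b) with a, b > 1 the mode is (a−1)/(a+b−2) = 16/23 ≈ 0.6957.

p̂_MAP = 0.6957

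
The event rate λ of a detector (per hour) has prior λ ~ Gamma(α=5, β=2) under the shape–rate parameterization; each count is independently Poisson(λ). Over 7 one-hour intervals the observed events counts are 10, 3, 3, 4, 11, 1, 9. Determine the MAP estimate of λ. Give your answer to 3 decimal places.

λ̂_MAP = 5.000

Σxᵢ = 10+3+3+4+11+1+9 = 41, with n = 7.
Posterior ∝ λ^4e^(−2λ) · λ^41e^(−7λ) = λ^45e^(−9λ), i.e. Gamma(shape=46, rate=9).
The mode of a Gamma(a, b) with a ≥ 1 (shape–rate) is (a−1)/b = 45/9 ≈ 5.000.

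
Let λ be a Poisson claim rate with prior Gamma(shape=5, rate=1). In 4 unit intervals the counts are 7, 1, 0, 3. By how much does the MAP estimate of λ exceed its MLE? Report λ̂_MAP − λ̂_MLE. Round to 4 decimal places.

Σxᵢ = 11. Posterior is Gamma(16, 5); MAP = (16−1)/5 = 15/5 ≈ 3.00000.
MLE = x̄ = 11/4 ≈ 2.75000.
Difference = 15/5 − 11/4 = 1/4 ≈ 0.2500.

MAP − MLE = 0.2500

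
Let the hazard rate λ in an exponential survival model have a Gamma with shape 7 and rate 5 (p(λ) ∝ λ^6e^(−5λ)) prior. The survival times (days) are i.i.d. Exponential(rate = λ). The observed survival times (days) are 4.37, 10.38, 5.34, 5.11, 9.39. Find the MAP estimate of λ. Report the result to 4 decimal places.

The Exponential(rate=λ) likelihood is ∝ λ^n e^(−λΣtᵢ). Here n = 5 and Σtᵢ = 4.37 + 10.38 + 5.34 + 5.11 + 9.39 = 34.59.
Posterior ∝ λ^6e^(−5λ) · λ^5e^(−34.59λ) = λ^11e^(−39.59λ), i.e. Gamma(12, 39.59).
Mode = (a−1)/b = 11/39.59 ≈ 0.2778.

λ̂_MAP = 0.2778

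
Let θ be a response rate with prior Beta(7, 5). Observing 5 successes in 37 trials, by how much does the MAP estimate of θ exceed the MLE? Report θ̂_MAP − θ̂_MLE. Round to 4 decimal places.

Posterior is Beta(12, 37); MAP = (12−1)/(49−2) = 11/47 ≈ 0.23404.
MLE ignores the prior: θ̂_MLE = k/n = 5/37 ≈ 0.13514.
Difference = 11/47 − 5/37 = 172/1739 ≈ 0.0989.

MAP − MLE = 0.0989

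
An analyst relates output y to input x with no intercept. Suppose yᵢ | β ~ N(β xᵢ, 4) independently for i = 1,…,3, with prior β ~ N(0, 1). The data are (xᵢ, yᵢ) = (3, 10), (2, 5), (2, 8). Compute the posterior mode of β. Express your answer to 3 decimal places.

β̂_MAP = 2.667

log p(β | y) = −Σ(yᵢ − βxᵢ)²/(2·4) − β²/(2·1) + const.
Setting the derivative to zero: Σxᵢ(yᵢ − βxᵢ)/4 − β/1 = 0, so β = Σxᵢyᵢ / (Σxᵢ² + σ²/τ²).
Σxᵢyᵢ = 3·10 + 2·5 + 2·8 = 56; Σxᵢ² = 17; σ²/τ² = 4.
β̂_MAP = 56 / (17 + 4) = 56/21 ≈ 2.667.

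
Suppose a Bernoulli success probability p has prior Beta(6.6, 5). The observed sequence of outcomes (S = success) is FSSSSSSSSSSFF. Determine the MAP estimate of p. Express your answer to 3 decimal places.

p̂_MAP = 0.690

Prior: Beta(6.6, 5).
Data: 10 successes in 13 trials (from the sequence). The binomial likelihood contributes p^10(1−p)^3, so the posterior is Beta(6.6+10, 5+3) = Beta(16.6, 8).
For Beta(a, b) with a, b > 1 the mode is (a−1)/(a+b−2) = 15.6/22.6 ≈ 0.690.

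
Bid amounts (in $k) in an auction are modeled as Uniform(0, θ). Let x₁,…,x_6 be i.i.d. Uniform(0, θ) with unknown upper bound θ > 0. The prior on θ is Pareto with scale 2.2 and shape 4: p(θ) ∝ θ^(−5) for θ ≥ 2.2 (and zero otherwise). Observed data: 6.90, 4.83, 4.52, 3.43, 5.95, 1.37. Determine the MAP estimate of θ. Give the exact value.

θ̂_MAP = 6.90

The Uniform(0, θ) likelihood is θ^(−n) for θ ≥ max(xᵢ), zero otherwise. Here max(xᵢ) = 6.90.
Posterior ∝ θ^(−5) · θ^(−6) = θ^(−11) on θ ≥ max(2.2, 6.90) = 6.90.
This density is strictly decreasing in θ, so the posterior mode lies at the lower boundary of the support.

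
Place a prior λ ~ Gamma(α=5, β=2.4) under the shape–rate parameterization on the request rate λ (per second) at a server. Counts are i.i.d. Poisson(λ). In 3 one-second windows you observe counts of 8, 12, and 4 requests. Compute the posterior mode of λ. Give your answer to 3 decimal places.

Σxᵢ = 8+12+4 = 24, with n = 3.
Posterior ∝ λ^4e^(−2.4λ) · λ^24e^(−3λ) = λ^28e^(−5.4λ), i.e. Gamma(shape=29, rate=5.4).
The mode of a Gamma(a, b) with a ≥ 1 (shape–rate) is (a−1)/b = 28/5.4 ≈ 5.185.

λ̂_MAP = 5.185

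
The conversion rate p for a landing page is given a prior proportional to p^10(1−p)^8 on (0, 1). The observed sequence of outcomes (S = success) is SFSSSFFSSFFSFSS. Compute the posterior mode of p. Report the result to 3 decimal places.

p̂_MAP = 0.576

The prior density ∝ p^10(1−p)^8 is the kernel of Beta(11, 9).
Data: 9 successes in 15 trials (from the sequence). The binomial likelihood contributes p^9(1−p)^6, so the posterior is Beta(11+9, 9+6) = Beta(20, 15).
For Beta(a, b) with a, b > 1 the mode is (a−1)/(a+b−2) = 19/33 ≈ 0.576.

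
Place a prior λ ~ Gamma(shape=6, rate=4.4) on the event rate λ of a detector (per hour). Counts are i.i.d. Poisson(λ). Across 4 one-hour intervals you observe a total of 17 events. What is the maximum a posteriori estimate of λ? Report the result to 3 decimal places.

Σxᵢ = 17, n = 4.
Posterior ∝ λ^5e^(−4.4λ) · λ^17e^(−4λ) = λ^22e^(−8.4λ), i.e. Gamma(shape=23, rate=8.4).
The mode of a Gamma(a, b) with a ≥ 1 (shape–rate) is (a−1)/b = 22/8.4 ≈ 2.619.

λ̂_MAP = 2.619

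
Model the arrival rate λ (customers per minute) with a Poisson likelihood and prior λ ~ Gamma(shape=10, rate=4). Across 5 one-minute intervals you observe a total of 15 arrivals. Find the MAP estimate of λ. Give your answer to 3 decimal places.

Σxᵢ = 15, n = 5.
Posterior ∝ λ^9e^(−4λ) · λ^15e^(−5λ) = λ^24e^(−9λ), i.e. Gamma(shape=25, rate=9).
The mode of a Gamma(a, b) with a ≥ 1 (shape–rate) is (a−1)/b = 24/9 ≈ 2.667.

λ̂_MAP = 2.667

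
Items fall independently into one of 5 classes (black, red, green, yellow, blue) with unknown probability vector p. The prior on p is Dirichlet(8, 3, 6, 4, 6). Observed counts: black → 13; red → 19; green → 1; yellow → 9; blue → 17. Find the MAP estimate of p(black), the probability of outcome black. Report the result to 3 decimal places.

MAP estimate of p(black) = 0.247

The posterior is Dirichlet(αᵢ + nᵢ) = Dirichlet(21, 22, 7, 13, 23).
For a Dirichlet(a₁,…,a_K) with all aᵢ > 1, the mode has j-th component (aⱼ − 1)/(Σaᵢ − K).
Here Σaᵢ = 86 and K = 5, so p(black) = (21 − 1)/(86 − 5) = 20/81 ≈ 0.247.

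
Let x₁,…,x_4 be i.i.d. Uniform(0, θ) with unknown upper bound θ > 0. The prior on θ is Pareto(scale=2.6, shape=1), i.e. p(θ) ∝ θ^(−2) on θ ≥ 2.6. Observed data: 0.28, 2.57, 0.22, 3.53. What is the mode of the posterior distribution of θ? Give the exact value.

θ̂_MAP = 3.53

The Uniform(0, θ) likelihood is θ^(−n) for θ ≥ max(xᵢ), zero otherwise. Here max(xᵢ) = 3.53.
Posterior ∝ θ^(−2) · θ^(−4) = θ^(−6) on θ ≥ max(2.6, 3.53) = 3.53.
This density is strictly decreasing in θ, so the posterior mode lies at the lower boundary of the support.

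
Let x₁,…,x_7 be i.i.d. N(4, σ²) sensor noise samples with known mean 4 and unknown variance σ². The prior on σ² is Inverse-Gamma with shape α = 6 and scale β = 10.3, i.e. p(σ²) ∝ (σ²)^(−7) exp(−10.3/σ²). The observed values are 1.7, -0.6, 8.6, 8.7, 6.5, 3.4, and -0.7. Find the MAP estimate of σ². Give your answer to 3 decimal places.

σ̂²_MAP = 5.667

Sum of squared deviations about the known mean: SS = (1.7−4)² + (-0.6−4)² + (8.6−4)² + (8.7−4)² + (6.5−4)² + (3.4−4)² + (-0.7−4)² = 98.4.
The Normal likelihood contributes (σ²)^(−n/2) exp(−SS/(2σ²)), so the posterior is Inverse-Gamma(α + n/2, β + SS/2) = Inverse-Gamma(9.5, 59.5).
The mode of Inverse-Gamma(a, b) is b/(a+1) = 59.5/10.5 ≈ 5.667.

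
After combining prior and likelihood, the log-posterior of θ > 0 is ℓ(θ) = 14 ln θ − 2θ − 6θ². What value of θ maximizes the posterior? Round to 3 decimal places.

ℓ'(θ) = 14/θ − 2 − 12θ. Setting this to zero and multiplying by θ: 12θ² + 2θ − 14 = 0.
θ = (−2 + √(2² + 4·12·14)) / (2·12) = (−2 + √676) / 24 = (−2 + 26)/24 = 1.
ℓ''(θ) = −14/θ² − 12 < 0, confirming a maximum.

θ̂_MAP = 1.000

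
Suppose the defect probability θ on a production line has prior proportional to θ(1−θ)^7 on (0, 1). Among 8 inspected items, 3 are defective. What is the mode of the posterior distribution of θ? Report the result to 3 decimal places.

θ̂_MAP = 0.250

The prior density ∝ θ(1−θ)^7 is the kernel of Beta(2, 8).
Data: 3 successes in 8 trials. The binomial likelihood contributes θ^3(1−θ)^5, so the posterior is Beta(2+3, 8+5) = Beta(5, 13).
For Beta(a, b) with a, b > 1 the mode is (a−1)/(a+b−2) = 4/16 ≈ 0.250.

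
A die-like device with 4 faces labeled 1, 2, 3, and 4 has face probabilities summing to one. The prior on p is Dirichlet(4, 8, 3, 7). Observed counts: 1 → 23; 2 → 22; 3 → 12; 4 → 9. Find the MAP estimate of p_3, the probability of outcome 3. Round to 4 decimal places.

The posterior is Dirichlet(αᵢ + nᵢ) = Dirichlet(27, 30, 15, 16).
For a Dirichlet(a₁,…,a_K) with all aᵢ > 1, the mode has j-th component (aⱼ − 1)/(Σaᵢ − K).
Here Σaᵢ = 88 and K = 4, so p_3 = (15 − 1)/(88 − 4) = 14/84 ≈ 0.1667.

MAP estimate: 0.1667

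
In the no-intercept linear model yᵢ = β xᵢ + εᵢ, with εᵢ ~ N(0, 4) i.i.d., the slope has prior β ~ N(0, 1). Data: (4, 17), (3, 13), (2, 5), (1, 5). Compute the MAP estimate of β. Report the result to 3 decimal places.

log p(β | y) = −Σ(yᵢ − βxᵢ)²/(2·4) − β²/(2·1) + const.
Setting the derivative to zero: Σxᵢ(yᵢ − βxᵢ)/4 − β/1 = 0, so β = Σxᵢyᵢ / (Σxᵢ² + σ²/τ²).
Σxᵢyᵢ = 4·17 + 3·13 + 2·5 + 1·5 = 122; Σxᵢ² = 30; σ²/τ² = 4.
β̂_MAP = 122 / (30 + 4) = 122/34 ≈ 3.588.

β̂_MAP = 3.588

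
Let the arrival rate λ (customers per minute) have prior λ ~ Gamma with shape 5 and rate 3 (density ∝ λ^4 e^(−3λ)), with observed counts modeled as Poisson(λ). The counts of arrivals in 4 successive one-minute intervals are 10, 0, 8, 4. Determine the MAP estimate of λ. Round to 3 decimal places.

Σxᵢ = 10+0+8+4 = 22, with n = 4.
Posterior ∝ λ^4e^(−3λ) · λ^22e^(−4λ) = λ^26e^(−7λ), i.e. Gamma(shape=27, rate=7).
The mode of a Gamma(a, b) with a ≥ 1 (shape–rate) is (a−1)/b = 26/7 ≈ 3.714.

λ̂_MAP = 3.714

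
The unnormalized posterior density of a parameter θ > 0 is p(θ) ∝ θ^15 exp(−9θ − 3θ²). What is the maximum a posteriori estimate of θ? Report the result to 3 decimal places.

θ̂_MAP = 1.000

ℓ'(θ) = 15/θ − 9 − 6θ. Setting this to zero and multiplying by θ: 6θ² + 9θ − 15 = 0.
θ = (−9 + √(9² + 4·6·15)) / (2·6) = (−9 + √441) / 12 = (−9 + 21)/12 = 1.
ℓ''(θ) = −15/θ² − 6 < 0, confirming a maximum.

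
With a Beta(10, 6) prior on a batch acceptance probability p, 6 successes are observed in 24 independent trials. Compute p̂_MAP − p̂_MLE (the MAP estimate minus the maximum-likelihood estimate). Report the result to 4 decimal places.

MAP − MLE = 0.1447

Posterior is Beta(16, 24); MAP = (16−1)/(40−2) = 15/38 ≈ 0.39474.
MLE ignores the prior: p̂_MLE = k/n = 6/24 ≈ 0.25000.
Difference = 15/38 − 6/24 = 11/76 ≈ 0.1447.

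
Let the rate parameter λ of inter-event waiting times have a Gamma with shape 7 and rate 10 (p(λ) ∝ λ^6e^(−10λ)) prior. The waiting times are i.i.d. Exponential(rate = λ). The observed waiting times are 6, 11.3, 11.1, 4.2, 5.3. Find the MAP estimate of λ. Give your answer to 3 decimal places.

λ̂_MAP = 0.230

The Exponential(rate=λ) likelihood is ∝ λ^n e^(−λΣtᵢ). Here n = 5 and Σtᵢ = 6 + 11.3 + 11.1 + 4.2 + 5.3 = 37.9.
Posterior ∝ λ^6e^(−10λ) · λ^5e^(−37.9λ) = λ^11e^(−47.9λ), i.e. Gamma(12, 47.9).
Mode = (a−1)/b = 11/47.9 ≈ 0.230.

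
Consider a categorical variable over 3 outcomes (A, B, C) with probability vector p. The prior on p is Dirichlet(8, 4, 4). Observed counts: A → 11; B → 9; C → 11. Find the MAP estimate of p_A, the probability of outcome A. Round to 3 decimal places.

MAP estimate of p_A = 0.409

The posterior is Dirichlet(αᵢ + nᵢ) = Dirichlet(19, 13, 15).
For a Dirichlet(a₁,…,a_K) with all aᵢ > 1, the mode has j-th component (aⱼ − 1)/(Σaᵢ − K).
Here Σaᵢ = 47 and K = 3, so p_A = (19 − 1)/(47 − 3) = 18/44 ≈ 0.409.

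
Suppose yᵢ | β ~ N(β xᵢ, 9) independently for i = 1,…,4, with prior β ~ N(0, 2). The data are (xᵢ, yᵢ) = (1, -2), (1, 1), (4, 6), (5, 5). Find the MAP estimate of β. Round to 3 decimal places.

log p(β | y) = −Σ(yᵢ − βxᵢ)²/(2·9) − β²/(2·2) + const.
Setting the derivative to zero: Σxᵢ(yᵢ − βxᵢ)/9 − β/2 = 0, so β = Σxᵢyᵢ / (Σxᵢ² + σ²/τ²).
Σxᵢyᵢ = 1·(-2) + 1·1 + 4·6 + 5·5 = 48; Σxᵢ² = 43; σ²/τ² = 4.5.
β̂_MAP = 48 / (43 + 4.5) = 48/47.5 ≈ 1.011.

β̂_MAP = 1.011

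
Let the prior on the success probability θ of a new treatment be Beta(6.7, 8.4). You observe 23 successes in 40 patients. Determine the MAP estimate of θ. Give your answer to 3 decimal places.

θ̂_MAP = 0.540

Prior: Beta(6.7, 8.4).
Data: 23 successes in 40 trials. The binomial likelihood contributes θ^23(1−θ)^17, so the posterior is Beta(6.7+23, 8.4+17) = Beta(29.7, 25.4).
For Beta(a, b) with a, b > 1 the mode is (a−1)/(a+b−2) = 28.7/53.1 ≈ 0.540.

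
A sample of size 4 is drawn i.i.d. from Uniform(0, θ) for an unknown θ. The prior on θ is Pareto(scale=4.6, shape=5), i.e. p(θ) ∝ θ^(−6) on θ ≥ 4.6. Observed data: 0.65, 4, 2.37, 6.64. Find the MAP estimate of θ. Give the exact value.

The Uniform(0, θ) likelihood is θ^(−n) for θ ≥ max(xᵢ), zero otherwise. Here max(xᵢ) = 6.64.
Posterior ∝ θ^(−6) · θ^(−4) = θ^(−10) on θ ≥ max(4.6, 6.64) = 6.64.
This density is strictly decreasing in θ, so the posterior mode lies at the lower boundary of the support.

θ̂_MAP = 6.64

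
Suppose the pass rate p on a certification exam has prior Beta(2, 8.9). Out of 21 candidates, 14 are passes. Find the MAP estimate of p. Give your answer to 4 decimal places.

p̂_MAP = 0.5017

Prior: Beta(2, 8.9).
Data: 14 successes in 21 trials. The binomial likelihood contributes p^14(1−p)^7, so the posterior is Beta(2+14, 8.9+7) = Beta(16, 15.9).
For Beta(a, b) with a, b > 1 the mode is (a−1)/(a+b−2) = 15/29.9 ≈ 0.5017.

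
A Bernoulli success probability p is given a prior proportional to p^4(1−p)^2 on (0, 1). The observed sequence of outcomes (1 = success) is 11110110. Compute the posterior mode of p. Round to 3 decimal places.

p̂_MAP = 0.714

The prior density ∝ p^4(1−p)^2 is the kernel of Beta(5, 3).
Data: 6 successes in 8 trials (from the sequence). The binomial likelihood contributes p^6(1−p)^2, so the posterior is Beta(5+6, 3+2) = Beta(11, 5).
For Beta(a, b) with a, b > 1 the mode is (a−1)/(a+b−2) = 10/14 ≈ 0.714.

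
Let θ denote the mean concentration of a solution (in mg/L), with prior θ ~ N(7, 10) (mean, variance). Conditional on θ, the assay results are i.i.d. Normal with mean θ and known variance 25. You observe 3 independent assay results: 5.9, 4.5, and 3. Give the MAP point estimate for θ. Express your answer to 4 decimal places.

n = 3; x̄ = (5.9 + 4.5 + 3)/3 = 13.4/3 = 67/15 ≈ 4.4667.
For a Normal prior and Normal likelihood with known variance, the posterior is Normal; its mode equals its mean, the precision-weighted average.
Prior precision 1/σ₀² = 1/10 = 0.1; data precision n/σ² = 3/25 = 0.12.
θ̂ = (0.1·7 + 0.12·(67/15)) / (0.1 + 0.12) = 1.236/0.22 = 309/55 ≈ 5.6182.

θ̂_MAP = 5.6182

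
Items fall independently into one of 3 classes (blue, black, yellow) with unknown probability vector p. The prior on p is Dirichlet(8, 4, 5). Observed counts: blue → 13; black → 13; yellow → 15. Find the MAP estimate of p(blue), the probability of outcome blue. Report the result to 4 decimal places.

MAP estimate of p(blue) = 0.3636

The posterior is Dirichlet(αᵢ + nᵢ) = Dirichlet(21, 17, 20).
For a Dirichlet(a₁,…,a_K) with all aᵢ > 1, the mode has j-th component (aⱼ − 1)/(Σaᵢ − K).
Here Σaᵢ = 58 and K = 3, so p(blue) = (21 − 1)/(58 − 3) = 20/55 ≈ 0.3636.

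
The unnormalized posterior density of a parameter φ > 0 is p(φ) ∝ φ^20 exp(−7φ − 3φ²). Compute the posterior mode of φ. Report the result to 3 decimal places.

ℓ'(φ) = 20/φ − 7 − 6φ. Setting this to zero and multiplying by φ: 6φ² + 7φ − 20 = 0.
φ = (−7 + √(7² + 4·6·20)) / (2·6) = (−7 + √529) / 12 = (−7 + 23)/12 = 4/3.
ℓ''(φ) = −20/φ² − 6 < 0, confirming a maximum.

φ̂_MAP = 1.333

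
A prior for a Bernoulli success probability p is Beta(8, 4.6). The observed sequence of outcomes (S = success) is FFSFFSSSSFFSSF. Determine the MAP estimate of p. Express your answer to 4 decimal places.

Prior: Beta(8, 4.6).
Data: 7 successes in 14 trials (from the sequence). The binomial likelihood contributes p^7(1−p)^7, so the posterior is Beta(8+7, 4.6+7) = Beta(15, 11.6).
For Beta(a, b) with a, b > 1 the mode is (a−1)/(a+b−2) = 14/24.6 ≈ 0.5691.

p̂_MAP = 0.5691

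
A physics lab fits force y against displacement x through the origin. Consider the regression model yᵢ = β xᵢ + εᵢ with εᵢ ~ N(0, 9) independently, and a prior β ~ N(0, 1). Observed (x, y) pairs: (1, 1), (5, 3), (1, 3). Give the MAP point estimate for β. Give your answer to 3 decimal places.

log p(β | y) = −Σ(yᵢ − βxᵢ)²/(2·9) − β²/(2·1) + const.
Setting the derivative to zero: Σxᵢ(yᵢ − βxᵢ)/9 − β/1 = 0, so β = Σxᵢyᵢ / (Σxᵢ² + σ²/τ²).
Σxᵢyᵢ = 1·1 + 5·3 + 1·3 = 19; Σxᵢ² = 27; σ²/τ² = 9.
β̂_MAP = 19 / (27 + 9) = 19/36 ≈ 0.528.

β̂_MAP = 0.528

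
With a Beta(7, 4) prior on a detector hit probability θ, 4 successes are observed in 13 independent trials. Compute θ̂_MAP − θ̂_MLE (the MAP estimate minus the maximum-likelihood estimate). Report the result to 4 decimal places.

Posterior is Beta(11, 13); MAP = (11−1)/(24−2) = 10/22 ≈ 0.45455.
MLE ignores the prior: θ̂_MLE = k/n = 4/13 ≈ 0.30769.
Difference = 10/22 − 4/13 = 21/143 ≈ 0.1469.

MAP − MLE = 0.1469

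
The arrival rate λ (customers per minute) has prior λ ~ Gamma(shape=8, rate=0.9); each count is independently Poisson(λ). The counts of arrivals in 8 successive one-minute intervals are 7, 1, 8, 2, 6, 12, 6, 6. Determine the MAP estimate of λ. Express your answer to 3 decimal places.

Σxᵢ = 7+1+8+2+6+12+6+6 = 48, with n = 8.
Posterior ∝ λ^7e^(−0.9λ) · λ^48e^(−8λ) = λ^55e^(−8.9λ), i.e. Gamma(shape=56, rate=8.9).
The mode of a Gamma(a, b) with a ≥ 1 (shape–rate) is (a−1)/b = 55/8.9 ≈ 6.180.

λ̂_MAP = 6.180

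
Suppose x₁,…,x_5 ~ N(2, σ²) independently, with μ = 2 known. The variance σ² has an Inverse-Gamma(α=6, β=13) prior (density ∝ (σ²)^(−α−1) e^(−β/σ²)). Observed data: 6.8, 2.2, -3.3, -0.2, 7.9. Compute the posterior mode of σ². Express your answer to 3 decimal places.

σ̂²_MAP = 6.148

Sum of squared deviations about the known mean: SS = (6.8−2)² + (2.2−2)² + (-3.3−2)² + (-0.2−2)² + (7.9−2)² = 90.82.
The Normal likelihood contributes (σ²)^(−n/2) exp(−SS/(2σ²)), so the posterior is Inverse-Gamma(α + n/2, β + SS/2) = Inverse-Gamma(8.5, 58.41).
The mode of Inverse-Gamma(a, b) is b/(a+1) = 58.41/9.5 ≈ 6.148.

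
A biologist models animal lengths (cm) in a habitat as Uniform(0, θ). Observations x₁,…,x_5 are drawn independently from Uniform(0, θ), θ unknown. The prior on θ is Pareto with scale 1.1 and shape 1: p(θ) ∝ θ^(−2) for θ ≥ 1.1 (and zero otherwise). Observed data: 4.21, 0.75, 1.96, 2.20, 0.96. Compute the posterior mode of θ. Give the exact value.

The Uniform(0, θ) likelihood is θ^(−n) for θ ≥ max(xᵢ), zero otherwise. Here max(xᵢ) = 4.21.
Posterior ∝ θ^(−2) · θ^(−5) = θ^(−7) on θ ≥ max(1.1, 4.21) = 4.21.
This density is strictly decreasing in θ, so the posterior mode lies at the lower boundary of the support.

θ̂_MAP = 4.21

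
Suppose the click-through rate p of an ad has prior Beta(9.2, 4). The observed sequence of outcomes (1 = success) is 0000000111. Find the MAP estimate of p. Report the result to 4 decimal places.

Prior: Beta(9.2, 4).
Data: 3 successes in 10 trials (from the sequence). The binomial likelihood contributes p^3(1−p)^7, so the posterior is Beta(9.2+3, 4+7) = Beta(12.2, 11).
For Beta(a, b) with a, b > 1 the mode is (a−1)/(a+b−2) = 11.2/21.2 ≈ 0.5283.

p̂_MAP = 0.5283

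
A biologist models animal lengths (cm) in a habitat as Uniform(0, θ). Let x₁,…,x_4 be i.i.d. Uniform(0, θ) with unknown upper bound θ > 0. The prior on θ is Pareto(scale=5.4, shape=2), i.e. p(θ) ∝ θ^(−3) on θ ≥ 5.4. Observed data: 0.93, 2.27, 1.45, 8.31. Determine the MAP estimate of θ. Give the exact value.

θ̂_MAP = 8.31

The Uniform(0, θ) likelihood is θ^(−n) for θ ≥ max(xᵢ), zero otherwise. Here max(xᵢ) = 8.31.
Posterior ∝ θ^(−3) · θ^(−4) = θ^(−7) on θ ≥ max(5.4, 8.31) = 8.31.
This density is strictly decreasing in θ, so the posterior mode lies at the lower boundary of the support.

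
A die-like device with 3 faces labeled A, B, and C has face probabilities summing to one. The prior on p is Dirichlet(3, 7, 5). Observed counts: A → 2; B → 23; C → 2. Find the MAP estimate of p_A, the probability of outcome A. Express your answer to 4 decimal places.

The posterior is Dirichlet(αᵢ + nᵢ) = Dirichlet(5, 30, 7).
For a Dirichlet(a₁,…,a_K) with all aᵢ > 1, the mode has j-th component (aⱼ − 1)/(Σaᵢ − K).
Here Σaᵢ = 42 and K = 3, so p_A = (5 − 1)/(42 − 3) = 4/39 ≈ 0.1026.

MAP estimate of p_A = 0.1026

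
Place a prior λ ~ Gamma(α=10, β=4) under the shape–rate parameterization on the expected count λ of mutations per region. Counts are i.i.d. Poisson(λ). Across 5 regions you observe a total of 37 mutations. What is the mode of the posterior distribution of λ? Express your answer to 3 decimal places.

Σxᵢ = 37, n = 5.
Posterior ∝ λ^9e^(−4λ) · λ^37e^(−5λ) = λ^46e^(−9λ), i.e. Gamma(shape=47, rate=9).
The mode of a Gamma(a, b) with a ≥ 1 (shape–rate) is (a−1)/b = 46/9 ≈ 5.111.

λ̂_MAP = 5.111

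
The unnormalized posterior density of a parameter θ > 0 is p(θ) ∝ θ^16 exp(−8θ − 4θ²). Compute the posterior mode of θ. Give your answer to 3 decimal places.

θ̂_MAP = 1.000

ℓ'(θ) = 16/θ − 8 − 8θ. Setting this to zero and multiplying by θ: 8θ² + 8θ − 16 = 0.
θ = (−8 + √(8² + 4·8·16)) / (2·8) = (−8 + √576) / 16 = (−8 + 24)/16 = 1.
ℓ''(θ) = −16/θ² − 8 < 0, confirming a maximum.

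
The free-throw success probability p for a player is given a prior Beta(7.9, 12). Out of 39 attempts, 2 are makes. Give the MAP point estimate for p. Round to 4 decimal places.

p̂_MAP = 0.1564

Prior: Beta(7.9, 12).
Data: 2 successes in 39 trials. The binomial likelihood contributes p^2(1−p)^37, so the posterior is Beta(7.9+2, 12+37) = Beta(9.9, 49).
For Beta(a, b) with a, b > 1 the mode is (a−1)/(a+b−2) = 8.9/56.9 ≈ 0.1564.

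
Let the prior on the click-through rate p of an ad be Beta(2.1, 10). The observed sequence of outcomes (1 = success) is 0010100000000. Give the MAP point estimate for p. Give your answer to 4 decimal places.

Prior: Beta(2.1, 10).
Data: 2 successes in 13 trials (from the sequence). The binomial likelihood contributes p^2(1−p)^11, so the posterior is Beta(2.1+2, 10+11) = Beta(4.1, 21).
For Beta(a, b) with a, b > 1 the mode is (a−1)/(a+b−2) = 3.1/23.1 ≈ 0.1342.

p̂_MAP = 0.1342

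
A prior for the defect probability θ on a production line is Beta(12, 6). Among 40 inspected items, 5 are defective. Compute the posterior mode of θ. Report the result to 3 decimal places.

θ̂_MAP = 0.286

Prior: Beta(12, 6).
Data: 5 successes in 40 trials. The binomial likelihood contributes θ^5(1−θ)^35, so the posterior is Beta(12+5, 6+35) = Beta(17, 41).
For Beta(a, b) with a, b > 1 the mode is (a−1)/(a+b−2) = 16/56 ≈ 0.286.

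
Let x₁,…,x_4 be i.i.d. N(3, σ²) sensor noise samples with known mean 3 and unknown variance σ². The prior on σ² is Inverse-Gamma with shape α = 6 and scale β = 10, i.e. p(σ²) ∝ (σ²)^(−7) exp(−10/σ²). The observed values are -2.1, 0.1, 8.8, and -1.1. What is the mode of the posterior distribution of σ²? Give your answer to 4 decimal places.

Sum of squared deviations about the known mean: SS = (-2.1−3)² + (0.1−3)² + (8.8−3)² + (-1.1−3)² = 84.87.
The Normal likelihood contributes (σ²)^(−n/2) exp(−SS/(2σ²)), so the posterior is Inverse-Gamma(α + n/2, β + SS/2) = Inverse-Gamma(8, 52.435).
The mode of Inverse-Gamma(a, b) is b/(a+1) = 52.435/9 ≈ 5.8261.

σ̂²_MAP = 5.8261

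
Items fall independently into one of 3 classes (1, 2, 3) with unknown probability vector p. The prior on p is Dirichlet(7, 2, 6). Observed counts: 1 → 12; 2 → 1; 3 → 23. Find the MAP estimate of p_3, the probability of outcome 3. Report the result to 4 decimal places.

MAP estimate: 0.5833

The posterior is Dirichlet(αᵢ + nᵢ) = Dirichlet(19, 3, 29).
For a Dirichlet(a₁,…,a_K) with all aᵢ > 1, the mode has j-th component (aⱼ − 1)/(Σaᵢ − K).
Here Σaᵢ = 51 and K = 3, so p_3 = (29 − 1)/(51 − 3) = 28/48 ≈ 0.5833.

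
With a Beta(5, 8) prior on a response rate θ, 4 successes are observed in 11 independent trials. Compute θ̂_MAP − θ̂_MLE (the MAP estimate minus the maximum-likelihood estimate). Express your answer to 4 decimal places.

MAP − MLE = 0.0000

Posterior is Beta(9, 15); MAP = (9−1)/(24−2) = 8/22 ≈ 0.36364.
MLE ignores the prior: θ̂_MLE = k/n = 4/11 ≈ 0.36364.
Difference = 8/22 − 4/11 = 0 ≈ 0.0000.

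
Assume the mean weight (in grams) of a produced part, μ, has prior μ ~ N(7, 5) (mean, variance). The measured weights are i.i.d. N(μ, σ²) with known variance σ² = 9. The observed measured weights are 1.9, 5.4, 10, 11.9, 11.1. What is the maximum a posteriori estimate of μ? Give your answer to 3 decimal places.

n = 5; x̄ = (1.9 + 5.4 + 10 + 11.9 + 11.1)/5 = 40.3/5 = 8.06.
For a Normal prior and Normal likelihood with known variance, the posterior is Normal; its mode equals its mean, the precision-weighted average.
Prior precision 1/σ₀² = 1/5 = 0.2; data precision n/σ² = 5/9.
μ̂ = (0.2·7 + (5/9)·8.06) / (0.2 + 5/9) = (529/90)/(34/45) = 529/68 ≈ 7.779.

μ̂_MAP = 7.779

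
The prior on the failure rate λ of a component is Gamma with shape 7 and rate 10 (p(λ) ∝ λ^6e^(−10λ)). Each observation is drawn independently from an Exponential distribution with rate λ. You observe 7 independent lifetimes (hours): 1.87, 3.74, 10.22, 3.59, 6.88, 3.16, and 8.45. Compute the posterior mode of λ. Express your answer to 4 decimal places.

The Exponential(rate=λ) likelihood is ∝ λ^n e^(−λΣtᵢ). Here n = 7 and Σtᵢ = 1.87 + 3.74 + 10.22 + 3.59 + 6.88 + 3.16 + 8.45 = 37.91.
Posterior ∝ λ^6e^(−10λ) · λ^7e^(−37.91λ) = λ^13e^(−47.91λ), i.e. Gamma(14, 47.91).
Mode = (a−1)/b = 13/47.91 ≈ 0.2713.

λ̂_MAP = 0.2713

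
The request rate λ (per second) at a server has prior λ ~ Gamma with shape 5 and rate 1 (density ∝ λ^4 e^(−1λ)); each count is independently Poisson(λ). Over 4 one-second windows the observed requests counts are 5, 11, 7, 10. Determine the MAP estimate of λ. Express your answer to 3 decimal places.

λ̂_MAP = 7.400

Σxᵢ = 5+11+7+10 = 33, with n = 4.
Posterior ∝ λ^4e^(−1λ) · λ^33e^(−4λ) = λ^37e^(−5λ), i.e. Gamma(shape=38, rate=5).
The mode of a Gamma(a, b) with a ≥ 1 (shape–rate) is (a−1)/b = 37/5 ≈ 7.400.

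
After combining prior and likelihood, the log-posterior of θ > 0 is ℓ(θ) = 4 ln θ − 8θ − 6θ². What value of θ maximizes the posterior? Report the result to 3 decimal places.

ℓ'(θ) = 4/θ − 8 − 12θ. Setting this to zero and multiplying by θ: 12θ² + 8θ − 4 = 0.
θ = (−8 + √(8² + 4·12·4)) / (2·12) = (−8 + √256) / 24 = (−8 + 16)/24 = 1/3.
ℓ''(θ) = −4/θ² − 12 < 0, confirming a maximum.

θ̂_MAP = 0.333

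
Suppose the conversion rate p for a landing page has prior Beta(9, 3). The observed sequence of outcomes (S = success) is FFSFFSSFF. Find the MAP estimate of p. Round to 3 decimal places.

p̂_MAP = 0.579

Prior: Beta(9, 3).
Data: 3 successes in 9 trials (from the sequence). The binomial likelihood contributes p^3(1−p)^6, so the posterior is Beta(9+3, 3+6) = Beta(12, 9).
For Beta(a, b) with a, b > 1 the mode is (a−1)/(a+b−2) = 11/19 ≈ 0.579.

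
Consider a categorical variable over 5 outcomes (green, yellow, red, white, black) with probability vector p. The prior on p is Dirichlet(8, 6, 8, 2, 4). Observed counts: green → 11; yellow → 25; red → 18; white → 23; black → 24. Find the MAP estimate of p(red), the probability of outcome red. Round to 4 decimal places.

The posterior is Dirichlet(αᵢ + nᵢ) = Dirichlet(19, 31, 26, 25, 28).
For a Dirichlet(a₁,…,a_K) with all aᵢ > 1, the mode has j-th component (aⱼ − 1)/(Σaᵢ − K).
Here Σaᵢ = 129 and K = 5, so p(red) = (26 − 1)/(129 − 5) = 25/124 ≈ 0.2016.

MAP estimate of p(red) = 0.2016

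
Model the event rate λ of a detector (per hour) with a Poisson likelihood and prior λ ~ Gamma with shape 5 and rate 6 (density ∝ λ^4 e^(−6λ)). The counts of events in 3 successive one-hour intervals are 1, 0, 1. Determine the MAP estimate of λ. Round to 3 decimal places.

λ̂_MAP = 0.667

Σxᵢ = 1+0+1 = 2, with n = 3.
Posterior ∝ λ^4e^(−6λ) · λ^2e^(−3λ) = λ^6e^(−9λ), i.e. Gamma(shape=7, rate=9).
The mode of a Gamma(a, b) with a ≥ 1 (shape–rate) is (a−1)/b = 6/9 ≈ 0.667.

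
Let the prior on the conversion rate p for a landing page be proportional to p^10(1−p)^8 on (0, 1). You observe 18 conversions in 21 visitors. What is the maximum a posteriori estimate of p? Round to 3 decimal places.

p̂_MAP = 0.718

The prior density ∝ p^10(1−p)^8 is the kernel of Beta(11, 9).
Data: 18 successes in 21 trials. The binomial likelihood contributes p^18(1−p)^3, so the posterior is Beta(11+18, 9+3) = Beta(29, 12).
For Beta(a, b) with a, b > 1 the mode is (a−1)/(a+b−2) = 28/39 ≈ 0.718.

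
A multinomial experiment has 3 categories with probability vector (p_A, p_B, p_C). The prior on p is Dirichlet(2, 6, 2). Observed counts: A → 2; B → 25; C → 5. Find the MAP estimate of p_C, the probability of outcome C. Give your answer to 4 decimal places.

MAP estimate of p_C = 0.1538

The posterior is Dirichlet(αᵢ + nᵢ) = Dirichlet(4, 31, 7).
For a Dirichlet(a₁,…,a_K) with all aᵢ > 1, the mode has j-th component (aⱼ − 1)/(Σaᵢ − K).
Here Σaᵢ = 42 and K = 3, so p_C = (7 − 1)/(42 − 3) = 6/39 ≈ 0.1538.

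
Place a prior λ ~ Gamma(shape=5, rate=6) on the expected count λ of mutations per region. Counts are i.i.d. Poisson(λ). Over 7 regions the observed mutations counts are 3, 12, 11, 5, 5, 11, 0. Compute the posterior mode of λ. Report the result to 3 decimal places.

Σxᵢ = 3+12+11+5+5+11+0 = 47, with n = 7.
Posterior ∝ λ^4e^(−6λ) · λ^47e^(−7λ) = λ^51e^(−13λ), i.e. Gamma(shape=52, rate=13).
The mode of a Gamma(a, b) with a ≥ 1 (shape–rate) is (a−1)/b = 51/13 ≈ 3.923.

λ̂_MAP = 3.923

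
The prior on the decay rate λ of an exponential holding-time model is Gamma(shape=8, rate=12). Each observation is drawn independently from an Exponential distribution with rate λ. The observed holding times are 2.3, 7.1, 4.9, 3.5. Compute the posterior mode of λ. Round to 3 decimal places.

The Exponential(rate=λ) likelihood is ∝ λ^n e^(−λΣtᵢ). Here n = 4 and Σtᵢ = 2.3 + 7.1 + 4.9 + 3.5 = 17.8.
Posterior ∝ λ^7e^(−12λ) · λ^4e^(−17.8λ) = λ^11e^(−29.8λ), i.e. Gamma(12, 29.8).
Mode = (a−1)/b = 11/29.8 ≈ 0.369.

λ̂_MAP = 0.369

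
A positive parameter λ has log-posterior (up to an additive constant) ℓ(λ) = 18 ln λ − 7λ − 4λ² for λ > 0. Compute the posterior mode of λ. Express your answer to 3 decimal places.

λ̂_MAP = 1.125

ℓ'(λ) = 18/λ − 7 − 8λ. Setting this to zero and multiplying by λ: 8λ² + 7λ − 18 = 0.
λ = (−7 + √(7² + 4·8·18)) / (2·8) = (−7 + √625) / 16 = (−7 + 25)/16 = 9/8.
ℓ''(λ) = −18/λ² − 8 < 0, confirming a maximum.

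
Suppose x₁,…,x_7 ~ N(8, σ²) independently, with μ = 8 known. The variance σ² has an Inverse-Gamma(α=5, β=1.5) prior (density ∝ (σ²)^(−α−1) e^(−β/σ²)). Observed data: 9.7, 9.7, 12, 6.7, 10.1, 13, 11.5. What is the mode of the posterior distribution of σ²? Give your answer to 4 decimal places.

Sum of squared deviations about the known mean: SS = (9.7−8)² + (9.7−8)² + (12−8)² + (6.7−8)² + (10.1−8)² + (13−8)² + (11.5−8)² = 65.13.
The Normal likelihood contributes (σ²)^(−n/2) exp(−SS/(2σ²)), so the posterior is Inverse-Gamma(α + n/2, β + SS/2) = Inverse-Gamma(8.5, 34.065).
The mode of Inverse-Gamma(a, b) is b/(a+1) = 34.065/9.5 ≈ 3.5858.

σ̂²_MAP = 3.5858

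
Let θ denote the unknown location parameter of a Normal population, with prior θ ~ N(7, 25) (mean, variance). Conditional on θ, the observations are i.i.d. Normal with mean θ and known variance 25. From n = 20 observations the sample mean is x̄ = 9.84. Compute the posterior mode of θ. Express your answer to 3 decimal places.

n = 20, x̄ = 9.84.
For a Normal prior and Normal likelihood with known variance, the posterior is Normal; its mode equals its mean, the precision-weighted average.
Prior precision 1/σ₀² = 1/25 = 0.04; data precision n/σ² = 20/25 = 0.8.
θ̂ = (0.04·7 + 0.8·9.84) / (0.04 + 0.8) = 8.152/0.84 = 1019/105 ≈ 9.705.

θ̂_MAP = 9.705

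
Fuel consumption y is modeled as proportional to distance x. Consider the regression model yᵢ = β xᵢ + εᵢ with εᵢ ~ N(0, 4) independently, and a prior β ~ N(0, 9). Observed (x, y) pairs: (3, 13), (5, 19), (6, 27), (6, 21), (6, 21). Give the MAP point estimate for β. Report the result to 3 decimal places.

log p(β | y) = −Σ(yᵢ − βxᵢ)²/(2·4) − β²/(2·9) + const.
Setting the derivative to zero: Σxᵢ(yᵢ − βxᵢ)/4 − β/9 = 0, so β = Σxᵢyᵢ / (Σxᵢ² + σ²/τ²).
Σxᵢyᵢ = 3·13 + 5·19 + 6·27 + 6·21 + 6·21 = 548; Σxᵢ² = 142; σ²/τ² = 4/9.
β̂_MAP = 548 / (142 + 4/9) = 548/(1282/9) = 2466/641 ≈ 3.847.

β̂_MAP = 3.847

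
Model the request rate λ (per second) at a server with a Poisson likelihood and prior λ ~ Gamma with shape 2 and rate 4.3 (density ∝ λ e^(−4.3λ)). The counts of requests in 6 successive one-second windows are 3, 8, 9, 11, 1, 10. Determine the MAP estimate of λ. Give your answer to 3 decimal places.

λ̂_MAP = 4.175

Σxᵢ = 3+8+9+11+1+10 = 42, with n = 6.
Posterior ∝ λe^(−4.3λ) · λ^42e^(−6λ) = λ^43e^(−10.3λ), i.e. Gamma(shape=44, rate=10.3).
The mode of a Gamma(a, b) with a ≥ 1 (shape–rate) is (a−1)/b = 43/10.3 ≈ 4.175.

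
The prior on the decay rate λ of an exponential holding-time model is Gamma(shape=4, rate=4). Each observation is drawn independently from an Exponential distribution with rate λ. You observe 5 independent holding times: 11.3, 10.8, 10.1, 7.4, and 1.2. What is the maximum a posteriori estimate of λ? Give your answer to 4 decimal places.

The Exponential(rate=λ) likelihood is ∝ λ^n e^(−λΣtᵢ). Here n = 5 and Σtᵢ = 11.3 + 10.8 + 10.1 + 7.4 + 1.2 = 40.8.
Posterior ∝ λ^3e^(−4λ) · λ^5e^(−40.8λ) = λ^8e^(−44.8λ), i.e. Gamma(9, 44.8).
Mode = (a−1)/b = 8/44.8 ≈ 0.1786.

λ̂_MAP = 0.1786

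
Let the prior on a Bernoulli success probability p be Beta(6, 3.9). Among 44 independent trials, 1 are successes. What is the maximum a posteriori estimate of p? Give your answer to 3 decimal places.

p̂_MAP = 0.116

Prior: Beta(6, 3.9).
Data: 1 success in 44 trials. The binomial likelihood contributes p(1−p)^43, so the posterior is Beta(6+1, 3.9+43) = Beta(7, 46.9).
For Beta(a, b) with a, b > 1 the mode is (a−1)/(a+b−2) = 6/51.9 ≈ 0.116.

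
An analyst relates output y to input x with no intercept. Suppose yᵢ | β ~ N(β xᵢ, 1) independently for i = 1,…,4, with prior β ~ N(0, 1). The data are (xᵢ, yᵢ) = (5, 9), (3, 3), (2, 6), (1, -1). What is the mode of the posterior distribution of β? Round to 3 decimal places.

log p(β | y) = −Σ(yᵢ − βxᵢ)²/(2·1) − β²/(2·1) + const.
Setting the derivative to zero: Σxᵢ(yᵢ − βxᵢ)/1 − β/1 = 0, so β = Σxᵢyᵢ / (Σxᵢ² + σ²/τ²).
Σxᵢyᵢ = 5·9 + 3·3 + 2·6 + 1·(-1) = 65; Σxᵢ² = 39; σ²/τ² = 1.
β̂_MAP = 65 / (39 + 1) = 65/40 ≈ 1.625.

β̂_MAP = 1.625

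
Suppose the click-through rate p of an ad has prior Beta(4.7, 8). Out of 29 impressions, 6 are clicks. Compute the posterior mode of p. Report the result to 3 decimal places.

p̂_MAP = 0.244

Prior: Beta(4.7, 8).
Data: 6 successes in 29 trials. The binomial likelihood contributes p^6(1−p)^23, so the posterior is Beta(4.7+6, 8+23) = Beta(10.7, 31).
For Beta(a, b) with a, b > 1 the mode is (a−1)/(a+b−2) = 9.7/39.7 ≈ 0.244.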